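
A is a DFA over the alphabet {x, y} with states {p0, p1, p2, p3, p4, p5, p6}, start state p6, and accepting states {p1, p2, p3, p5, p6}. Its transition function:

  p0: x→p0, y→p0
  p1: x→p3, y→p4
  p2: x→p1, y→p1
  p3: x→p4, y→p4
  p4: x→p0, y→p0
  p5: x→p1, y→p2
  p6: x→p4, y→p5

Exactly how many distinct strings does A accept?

The useful subgraph on states {p1, p2, p3, p5, p6} is acyclic, so L(A) is finite; the longest accepting path visits 5 useful states, giving maximum string length 4.
Counting accepting paths from p6 by length: 1 of length 0, 1 of length 1, 2 of length 2, 3 of length 3, 2 of length 4. Total 9.

9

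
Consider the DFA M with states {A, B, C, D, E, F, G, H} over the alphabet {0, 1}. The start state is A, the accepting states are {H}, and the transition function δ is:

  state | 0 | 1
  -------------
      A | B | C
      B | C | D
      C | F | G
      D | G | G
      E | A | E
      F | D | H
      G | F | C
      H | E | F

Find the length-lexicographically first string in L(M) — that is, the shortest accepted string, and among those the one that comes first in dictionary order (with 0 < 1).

A breadth-first search from A reaches an accepting state first via the path A → C → F → H on input 101.
No string of length < 3 is accepted (BFS exhausts all shorter strings without reaching an accepting state), and 101 is the lexicographically least accepting string of length 3.

101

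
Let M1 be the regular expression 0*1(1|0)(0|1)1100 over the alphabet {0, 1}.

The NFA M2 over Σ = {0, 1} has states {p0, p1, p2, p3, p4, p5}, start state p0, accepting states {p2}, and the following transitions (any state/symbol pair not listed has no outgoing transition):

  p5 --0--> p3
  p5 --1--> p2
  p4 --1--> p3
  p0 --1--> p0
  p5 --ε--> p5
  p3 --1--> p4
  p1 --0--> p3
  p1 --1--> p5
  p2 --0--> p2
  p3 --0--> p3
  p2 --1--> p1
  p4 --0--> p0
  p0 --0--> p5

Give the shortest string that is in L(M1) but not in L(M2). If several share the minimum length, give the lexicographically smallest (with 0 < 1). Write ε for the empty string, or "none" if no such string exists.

The string 1001100 is accepted by M1 but not by M2.
No shorter string lies in the difference, and 1001100 is the lexicographically first length-7 string in L(M1) \ L(M2).

1001100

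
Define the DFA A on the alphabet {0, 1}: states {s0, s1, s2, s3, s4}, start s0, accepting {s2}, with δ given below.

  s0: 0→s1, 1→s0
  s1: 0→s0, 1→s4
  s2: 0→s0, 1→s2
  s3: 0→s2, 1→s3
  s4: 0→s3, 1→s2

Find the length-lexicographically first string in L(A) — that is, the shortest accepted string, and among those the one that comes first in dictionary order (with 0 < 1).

A breadth-first search from s0 reaches an accepting state first via the path s0 → s1 → s4 → s2 on input 011.
No string of length < 3 is accepted (BFS exhausts all shorter strings without reaching an accepting state), and 011 is the lexicographically least accepting string of length 3.

011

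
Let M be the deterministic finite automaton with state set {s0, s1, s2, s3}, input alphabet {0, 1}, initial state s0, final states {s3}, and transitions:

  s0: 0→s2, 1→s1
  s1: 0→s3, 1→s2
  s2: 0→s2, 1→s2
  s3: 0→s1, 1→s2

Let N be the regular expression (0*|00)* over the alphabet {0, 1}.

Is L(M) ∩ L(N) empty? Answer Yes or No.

Converting the expression N to a DFA (subset construction, then merging equivalent states) gives the minimal DFA with states {n0, n1}, start state n0, accepting states {n0} and transitions n0: 0→n0, 1→n1; n1: 0→n1, 1→n1.
Exploring the product automaton M × N from the start pair (s0, n0), following both machines on each input symbol, reaches 5 state pairs: (s0, n0), (s2, n0), (s1, n1), (s2, n1), (s3, n1).
M accepts in {s3} and N accepts in {n0}; no reachable pair has both components accepting, so no string drives both machines to acceptance simultaneously and L(M) ∩ L(N) = ∅.
So no string is accepted by both, and the intersection is empty.

Yes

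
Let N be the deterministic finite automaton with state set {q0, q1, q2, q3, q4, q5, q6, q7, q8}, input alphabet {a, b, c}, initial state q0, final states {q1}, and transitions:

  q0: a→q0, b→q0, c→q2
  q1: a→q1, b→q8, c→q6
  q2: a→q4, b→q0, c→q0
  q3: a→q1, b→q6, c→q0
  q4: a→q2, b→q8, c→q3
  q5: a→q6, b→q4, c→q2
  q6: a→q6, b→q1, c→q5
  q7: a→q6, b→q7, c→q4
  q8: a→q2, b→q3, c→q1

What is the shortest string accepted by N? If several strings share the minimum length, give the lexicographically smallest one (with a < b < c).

cabc

A breadth-first search from q0 reaches an accepting state first via the path q0 → q2 → q4 → q8 → q1 on input cabc.
No string of length < 4 is accepted (BFS exhausts all shorter strings without reaching an accepting state), and cabc is the lexicographically least accepting string of length 4.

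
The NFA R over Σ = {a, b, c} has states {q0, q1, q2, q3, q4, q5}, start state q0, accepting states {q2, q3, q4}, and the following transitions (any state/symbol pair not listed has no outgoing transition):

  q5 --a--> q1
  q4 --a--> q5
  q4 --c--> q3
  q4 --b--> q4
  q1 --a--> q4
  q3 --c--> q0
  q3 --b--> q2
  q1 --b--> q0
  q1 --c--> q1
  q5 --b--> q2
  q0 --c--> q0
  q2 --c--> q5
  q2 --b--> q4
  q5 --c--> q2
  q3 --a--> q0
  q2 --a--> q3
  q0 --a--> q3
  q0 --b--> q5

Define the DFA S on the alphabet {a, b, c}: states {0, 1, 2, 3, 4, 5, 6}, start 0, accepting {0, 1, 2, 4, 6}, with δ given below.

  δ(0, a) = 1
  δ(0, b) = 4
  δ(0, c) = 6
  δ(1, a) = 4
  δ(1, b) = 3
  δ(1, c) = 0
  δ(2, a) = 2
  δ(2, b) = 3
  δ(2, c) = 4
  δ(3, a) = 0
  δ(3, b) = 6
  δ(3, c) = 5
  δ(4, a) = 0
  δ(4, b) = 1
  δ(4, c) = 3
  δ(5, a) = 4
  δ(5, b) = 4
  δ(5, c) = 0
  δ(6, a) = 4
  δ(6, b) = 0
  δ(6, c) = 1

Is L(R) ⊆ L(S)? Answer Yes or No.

The string ab is in L(R) but not in L(S).
So L(R) ⊄ L(S).

No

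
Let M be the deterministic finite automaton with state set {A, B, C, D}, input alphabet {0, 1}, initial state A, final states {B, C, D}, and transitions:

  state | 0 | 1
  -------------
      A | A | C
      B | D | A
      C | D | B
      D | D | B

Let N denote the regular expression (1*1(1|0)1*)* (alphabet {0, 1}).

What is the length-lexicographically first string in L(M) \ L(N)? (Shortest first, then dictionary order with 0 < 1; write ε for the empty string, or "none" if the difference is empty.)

1

The string 1 is accepted by M but not by N.
No shorter string lies in the difference, and 1 is the lexicographically first length-1 string in L(M) \ L(N).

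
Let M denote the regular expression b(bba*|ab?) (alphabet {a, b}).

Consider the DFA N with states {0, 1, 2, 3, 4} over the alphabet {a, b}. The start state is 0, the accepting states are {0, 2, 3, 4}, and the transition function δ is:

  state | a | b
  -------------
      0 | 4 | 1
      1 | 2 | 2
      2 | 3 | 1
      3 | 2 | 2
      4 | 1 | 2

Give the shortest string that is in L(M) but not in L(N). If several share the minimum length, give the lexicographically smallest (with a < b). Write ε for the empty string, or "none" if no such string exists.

The string bab is accepted by M but not by N.
No shorter string lies in the difference, and bab is the lexicographically first length-3 string in L(M) \ L(N).

bab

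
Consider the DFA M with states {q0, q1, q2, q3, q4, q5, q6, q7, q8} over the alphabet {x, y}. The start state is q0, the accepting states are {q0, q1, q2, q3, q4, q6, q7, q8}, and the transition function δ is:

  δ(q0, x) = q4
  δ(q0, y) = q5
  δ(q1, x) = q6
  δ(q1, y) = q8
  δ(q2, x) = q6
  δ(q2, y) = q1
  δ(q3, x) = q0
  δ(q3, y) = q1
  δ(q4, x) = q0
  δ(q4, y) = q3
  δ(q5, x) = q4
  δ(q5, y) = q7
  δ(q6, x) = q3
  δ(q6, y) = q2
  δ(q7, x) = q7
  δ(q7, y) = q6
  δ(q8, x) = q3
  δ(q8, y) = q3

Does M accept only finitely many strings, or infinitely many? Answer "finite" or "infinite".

State q0 is reachable from the start and can reach an accepting state, and it lies on the cycle q0 → q4 → q0.
Traversing that cycle any number of times yields accepted strings of unbounded length, so the language is infinite.

infinite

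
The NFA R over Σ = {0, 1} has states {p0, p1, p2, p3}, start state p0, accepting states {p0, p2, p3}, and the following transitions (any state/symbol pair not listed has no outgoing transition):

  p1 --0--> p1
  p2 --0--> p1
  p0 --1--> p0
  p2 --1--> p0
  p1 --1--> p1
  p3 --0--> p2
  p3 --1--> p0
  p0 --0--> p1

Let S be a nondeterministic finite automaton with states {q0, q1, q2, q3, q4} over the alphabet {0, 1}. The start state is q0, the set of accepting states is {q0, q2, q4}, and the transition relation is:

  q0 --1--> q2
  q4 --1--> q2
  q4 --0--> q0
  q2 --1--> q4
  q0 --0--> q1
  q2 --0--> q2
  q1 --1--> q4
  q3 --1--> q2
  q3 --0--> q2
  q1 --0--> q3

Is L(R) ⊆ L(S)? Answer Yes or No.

Yes

Exploring the product automaton R × S from the start pair (p0, q0), following both machines on each input symbol, reaches 8 state pairs: (p0, q0), (p1, q1), (p0, q2), (p1, q3), (p1, q4), (p1, q2), (p0, q4), (p1, q0).
R accepts in {p0, p2, p3} and S accepts in {q0, q2, q4}. The reachable pairs whose R-component is accepting are (p0, q0), (p0, q2), (p0, q4); in each of them the S-component is accepting too, so the product for L(R) \ L(S) (R-component accepting, S-component rejecting) has no reachable accepting pair and the difference is empty.
Hence every string in L(R) is also in L(S).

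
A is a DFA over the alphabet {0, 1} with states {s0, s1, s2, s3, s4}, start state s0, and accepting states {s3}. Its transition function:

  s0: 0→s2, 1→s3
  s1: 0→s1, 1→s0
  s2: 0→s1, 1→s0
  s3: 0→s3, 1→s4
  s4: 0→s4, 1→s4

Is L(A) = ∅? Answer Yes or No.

The string 1 is accepted: the run s0 → s3 ends in the accepting state s3.
Since at least one string is accepted, L(A) is not empty.

No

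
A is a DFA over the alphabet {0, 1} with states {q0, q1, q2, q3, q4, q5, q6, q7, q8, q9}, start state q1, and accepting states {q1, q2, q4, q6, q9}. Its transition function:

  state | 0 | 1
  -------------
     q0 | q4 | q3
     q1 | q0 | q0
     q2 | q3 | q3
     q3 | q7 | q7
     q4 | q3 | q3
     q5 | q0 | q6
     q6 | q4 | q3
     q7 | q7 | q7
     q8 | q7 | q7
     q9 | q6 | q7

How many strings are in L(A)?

The useful subgraph on states {q0, q1, q4} is acyclic, so L(A) is finite; the longest accepting path visits 3 useful states, giving maximum string length 2.
Counting accepting paths from q1 by length: 1 of length 0, 2 of length 2. Total 3.

3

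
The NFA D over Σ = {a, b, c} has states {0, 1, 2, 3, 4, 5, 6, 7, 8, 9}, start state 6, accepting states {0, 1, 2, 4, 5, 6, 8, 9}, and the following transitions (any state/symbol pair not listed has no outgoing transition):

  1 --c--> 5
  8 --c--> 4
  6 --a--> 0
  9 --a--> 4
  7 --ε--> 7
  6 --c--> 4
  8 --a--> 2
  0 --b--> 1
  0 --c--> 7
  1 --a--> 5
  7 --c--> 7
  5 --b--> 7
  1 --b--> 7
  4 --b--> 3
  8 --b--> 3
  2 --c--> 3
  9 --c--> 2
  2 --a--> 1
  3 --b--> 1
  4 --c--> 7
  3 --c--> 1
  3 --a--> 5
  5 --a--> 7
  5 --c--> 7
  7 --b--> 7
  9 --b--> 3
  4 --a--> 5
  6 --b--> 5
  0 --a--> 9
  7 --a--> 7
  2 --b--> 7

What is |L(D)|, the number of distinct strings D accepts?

43

The useful subgraph on states {0, 1, 2, 3, 4, 5, 6, 9} is acyclic, so L(D) is finite; the longest accepting path visits 7 useful states, giving maximum string length 6.
Counting accepting paths from 6 by length: 1 of length 0, 3 of length 1, 3 of length 2, 7 of length 3, 9 of length 4, 12 of length 5, 8 of length 6. Total 43.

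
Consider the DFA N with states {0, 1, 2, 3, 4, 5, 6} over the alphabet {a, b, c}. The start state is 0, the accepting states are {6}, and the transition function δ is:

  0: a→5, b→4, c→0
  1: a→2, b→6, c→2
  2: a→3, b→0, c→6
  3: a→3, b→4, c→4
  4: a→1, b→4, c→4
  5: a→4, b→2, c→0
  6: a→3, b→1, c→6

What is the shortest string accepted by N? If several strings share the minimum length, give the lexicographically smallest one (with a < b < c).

abc

A breadth-first search from 0 reaches an accepting state first via the path 0 → 5 → 2 → 6 on input abc.
No string of length < 3 is accepted (BFS exhausts all shorter strings without reaching an accepting state), and abc is the lexicographically least accepting string of length 3.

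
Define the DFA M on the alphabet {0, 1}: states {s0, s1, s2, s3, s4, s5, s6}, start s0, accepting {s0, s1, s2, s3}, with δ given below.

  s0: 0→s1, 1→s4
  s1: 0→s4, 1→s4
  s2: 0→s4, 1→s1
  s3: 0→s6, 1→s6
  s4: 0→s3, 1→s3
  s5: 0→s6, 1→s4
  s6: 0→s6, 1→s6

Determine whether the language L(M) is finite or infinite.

finite

The useful states (reachable from s0 and able to reach an accepting state) are {s0, s1, s3, s4}.
Restricted to these states the transition graph has no cycle, so every accepting path has bounded length and L is finite.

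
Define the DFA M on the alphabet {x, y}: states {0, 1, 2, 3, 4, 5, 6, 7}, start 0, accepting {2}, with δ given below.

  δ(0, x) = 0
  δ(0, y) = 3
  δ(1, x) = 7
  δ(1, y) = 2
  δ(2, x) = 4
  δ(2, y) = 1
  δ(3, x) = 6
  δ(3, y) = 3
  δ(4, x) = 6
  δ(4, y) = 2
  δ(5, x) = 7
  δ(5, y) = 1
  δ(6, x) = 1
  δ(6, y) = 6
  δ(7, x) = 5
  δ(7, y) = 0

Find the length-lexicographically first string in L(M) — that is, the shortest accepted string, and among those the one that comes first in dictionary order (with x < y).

A breadth-first search from 0 reaches an accepting state first via the path 0 → 3 → 6 → 1 → 2 on input yxxy.
No string of length < 4 is accepted (BFS exhausts all shorter strings without reaching an accepting state), and yxxy is the lexicographically least accepting string of length 4.

yxxy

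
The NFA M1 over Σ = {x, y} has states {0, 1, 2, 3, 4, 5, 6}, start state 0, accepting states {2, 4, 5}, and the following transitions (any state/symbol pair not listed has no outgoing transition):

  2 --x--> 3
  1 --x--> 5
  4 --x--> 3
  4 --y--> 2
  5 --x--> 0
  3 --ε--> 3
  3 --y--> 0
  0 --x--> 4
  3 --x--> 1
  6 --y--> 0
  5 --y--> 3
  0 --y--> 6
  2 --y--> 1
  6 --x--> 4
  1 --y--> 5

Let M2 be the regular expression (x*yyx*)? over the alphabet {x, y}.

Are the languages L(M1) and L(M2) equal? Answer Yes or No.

No

The string x is accepted by M1 but rejected by M2.
So L(M1) ≠ L(M2).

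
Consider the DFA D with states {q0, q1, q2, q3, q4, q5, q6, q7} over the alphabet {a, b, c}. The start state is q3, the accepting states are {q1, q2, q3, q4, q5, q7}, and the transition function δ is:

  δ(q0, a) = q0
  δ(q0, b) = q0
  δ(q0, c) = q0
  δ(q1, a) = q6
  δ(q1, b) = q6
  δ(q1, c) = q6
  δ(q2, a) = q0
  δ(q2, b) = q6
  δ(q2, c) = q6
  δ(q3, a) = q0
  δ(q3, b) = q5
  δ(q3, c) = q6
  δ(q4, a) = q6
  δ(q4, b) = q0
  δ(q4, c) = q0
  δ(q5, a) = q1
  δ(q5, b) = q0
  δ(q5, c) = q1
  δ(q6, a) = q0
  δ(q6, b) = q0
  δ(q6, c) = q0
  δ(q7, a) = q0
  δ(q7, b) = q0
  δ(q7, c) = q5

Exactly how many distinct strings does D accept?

4

The useful subgraph on states {q1, q3, q5} is acyclic, so L(D) is finite; the longest accepting path visits 3 useful states, giving maximum string length 2.
Counting accepting paths from q3 by length: 1 of length 0, 1 of length 1, 2 of length 2. Total 4.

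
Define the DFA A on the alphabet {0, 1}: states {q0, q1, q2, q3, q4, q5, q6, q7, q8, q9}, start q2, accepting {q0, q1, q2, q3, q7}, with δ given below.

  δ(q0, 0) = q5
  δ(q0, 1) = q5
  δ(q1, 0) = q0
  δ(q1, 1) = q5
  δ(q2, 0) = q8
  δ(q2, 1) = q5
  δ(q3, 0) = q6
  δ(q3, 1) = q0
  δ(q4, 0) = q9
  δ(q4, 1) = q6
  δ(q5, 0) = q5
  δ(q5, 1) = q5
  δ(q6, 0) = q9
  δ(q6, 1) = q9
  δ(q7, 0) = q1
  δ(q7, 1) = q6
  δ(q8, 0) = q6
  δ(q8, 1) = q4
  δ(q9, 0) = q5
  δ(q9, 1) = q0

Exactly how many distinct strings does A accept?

6

The useful subgraph on states {q0, q2, q4, q6, q8, q9} is acyclic, so L(A) is finite; the longest accepting path visits 6 useful states, giving maximum string length 5.
Counting accepting paths from q2 by length: 1 of length 0, 3 of length 4, 2 of length 5. Total 6.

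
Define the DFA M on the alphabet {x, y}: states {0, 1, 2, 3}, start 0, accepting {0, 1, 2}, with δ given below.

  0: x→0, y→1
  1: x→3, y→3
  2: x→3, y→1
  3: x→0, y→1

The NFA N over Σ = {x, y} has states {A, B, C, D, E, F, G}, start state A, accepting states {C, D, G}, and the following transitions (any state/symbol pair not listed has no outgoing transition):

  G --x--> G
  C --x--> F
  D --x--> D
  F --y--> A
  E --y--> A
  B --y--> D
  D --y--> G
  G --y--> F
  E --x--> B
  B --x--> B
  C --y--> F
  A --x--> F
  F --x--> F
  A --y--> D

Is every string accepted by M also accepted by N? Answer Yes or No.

No

The empty string ε is in L(M) but not in L(N).
So L(M) ⊄ L(N).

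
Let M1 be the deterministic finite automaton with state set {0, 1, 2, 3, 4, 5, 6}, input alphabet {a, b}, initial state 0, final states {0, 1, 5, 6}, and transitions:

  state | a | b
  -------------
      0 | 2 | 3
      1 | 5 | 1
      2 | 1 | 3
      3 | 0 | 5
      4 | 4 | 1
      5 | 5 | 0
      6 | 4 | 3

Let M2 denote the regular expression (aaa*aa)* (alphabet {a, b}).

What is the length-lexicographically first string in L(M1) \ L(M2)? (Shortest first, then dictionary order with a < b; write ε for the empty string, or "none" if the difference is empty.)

The string aa is accepted by M1 but not by M2.
No shorter string lies in the difference, and aa is the lexicographically first length-2 string in L(M1) \ L(M2).

aa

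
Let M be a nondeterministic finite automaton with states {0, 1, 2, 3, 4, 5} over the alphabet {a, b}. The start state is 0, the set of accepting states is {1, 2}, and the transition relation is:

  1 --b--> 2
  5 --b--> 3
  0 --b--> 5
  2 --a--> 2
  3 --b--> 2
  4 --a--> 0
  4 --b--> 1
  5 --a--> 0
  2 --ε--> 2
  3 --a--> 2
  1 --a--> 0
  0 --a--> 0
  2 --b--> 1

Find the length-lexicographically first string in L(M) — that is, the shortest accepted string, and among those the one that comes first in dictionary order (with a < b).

bba

A breadth-first search from 0 reaches an accepting state first via the path 0 → 5 → 3 → 2 on input bba.
No string of length < 3 is accepted (BFS exhausts all shorter strings without reaching an accepting state), and bba is the lexicographically least accepting string of length 3.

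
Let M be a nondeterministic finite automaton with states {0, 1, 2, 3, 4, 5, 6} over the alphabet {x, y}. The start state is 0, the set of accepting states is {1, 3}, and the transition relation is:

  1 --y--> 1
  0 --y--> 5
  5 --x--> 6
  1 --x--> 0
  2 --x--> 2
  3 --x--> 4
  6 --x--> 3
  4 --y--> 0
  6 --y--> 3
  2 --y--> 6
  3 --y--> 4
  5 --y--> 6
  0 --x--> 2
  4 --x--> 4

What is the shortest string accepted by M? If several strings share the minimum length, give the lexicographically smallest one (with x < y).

A breadth-first search from 0 reaches an accepting state first via the path 0 → 2 → 6 → 3 on input xyx.
No string of length < 3 is accepted (BFS exhausts all shorter strings without reaching an accepting state), and xyx is the lexicographically least accepting string of length 3.

xyx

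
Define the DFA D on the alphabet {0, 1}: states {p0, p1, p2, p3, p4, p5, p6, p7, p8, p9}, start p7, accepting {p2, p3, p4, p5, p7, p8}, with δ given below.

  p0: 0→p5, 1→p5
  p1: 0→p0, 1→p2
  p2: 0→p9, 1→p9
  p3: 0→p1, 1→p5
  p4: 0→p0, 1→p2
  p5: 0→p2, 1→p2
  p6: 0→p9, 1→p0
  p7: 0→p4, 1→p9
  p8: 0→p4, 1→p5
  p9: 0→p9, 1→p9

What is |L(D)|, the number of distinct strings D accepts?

9

The useful subgraph on states {p0, p2, p4, p5, p7} is acyclic, so L(D) is finite; the longest accepting path visits 5 useful states, giving maximum string length 4.
Counting accepting paths from p7 by length: 1 of length 0, 1 of length 1, 1 of length 2, 2 of length 3, 4 of length 4. Total 9.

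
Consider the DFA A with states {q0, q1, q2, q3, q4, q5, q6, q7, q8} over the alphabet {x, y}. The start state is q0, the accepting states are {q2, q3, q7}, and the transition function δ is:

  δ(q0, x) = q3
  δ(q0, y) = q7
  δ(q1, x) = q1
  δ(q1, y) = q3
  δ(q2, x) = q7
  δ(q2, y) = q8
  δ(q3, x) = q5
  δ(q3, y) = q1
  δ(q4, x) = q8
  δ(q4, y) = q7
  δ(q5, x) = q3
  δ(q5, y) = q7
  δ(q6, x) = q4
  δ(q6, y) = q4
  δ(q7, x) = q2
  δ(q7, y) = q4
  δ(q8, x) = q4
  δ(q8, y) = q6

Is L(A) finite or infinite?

infinite

State q1 is reachable from the start and can reach an accepting state, and it lies on the cycle q1 → q1.
Traversing that cycle any number of times yields accepted strings of unbounded length, so the language is infinite.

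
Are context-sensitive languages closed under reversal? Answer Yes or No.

Reversing both sides of every production of a noncontracting (context-sensitive) grammar gives another noncontracting grammar, and it generates Lᴿ; equivalently an LBA can reverse its tape in place and then run the machine for L.
So the context-sensitive languages are closed under reversal.

Yes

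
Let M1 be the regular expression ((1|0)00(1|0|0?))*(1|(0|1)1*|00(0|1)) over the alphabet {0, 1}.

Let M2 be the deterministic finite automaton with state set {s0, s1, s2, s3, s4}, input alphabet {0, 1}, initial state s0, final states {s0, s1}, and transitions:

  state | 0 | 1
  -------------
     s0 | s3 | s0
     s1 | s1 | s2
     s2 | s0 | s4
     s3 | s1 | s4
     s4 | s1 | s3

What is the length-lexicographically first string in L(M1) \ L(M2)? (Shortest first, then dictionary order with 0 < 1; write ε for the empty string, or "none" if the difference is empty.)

0

The string 0 is accepted by M1 but not by M2.
No shorter string lies in the difference, and 0 is the lexicographically first length-1 string in L(M1) \ L(M2).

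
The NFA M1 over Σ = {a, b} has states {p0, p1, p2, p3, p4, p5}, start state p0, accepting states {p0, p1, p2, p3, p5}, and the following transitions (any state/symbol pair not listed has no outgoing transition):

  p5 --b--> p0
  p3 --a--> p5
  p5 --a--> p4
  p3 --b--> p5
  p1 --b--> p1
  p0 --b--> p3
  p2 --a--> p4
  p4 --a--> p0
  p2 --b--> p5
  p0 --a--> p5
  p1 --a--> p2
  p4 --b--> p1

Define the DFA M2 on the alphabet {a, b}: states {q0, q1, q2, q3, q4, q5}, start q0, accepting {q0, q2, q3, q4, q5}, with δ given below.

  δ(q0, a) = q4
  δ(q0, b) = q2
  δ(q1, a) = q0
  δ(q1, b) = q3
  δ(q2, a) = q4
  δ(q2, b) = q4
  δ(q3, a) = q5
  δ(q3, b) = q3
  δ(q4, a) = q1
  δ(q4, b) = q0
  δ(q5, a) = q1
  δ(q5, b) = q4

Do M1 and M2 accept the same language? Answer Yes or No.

Exploring the product automaton M1 × M2 from the start pair (p0, q0), following both machines on each input symbol, reaches 6 state pairs: (p0, q0), (p5, q4), (p3, q2), (p4, q1), (p1, q3), (p2, q5).
M1 accepts in {p0, p1, p2, p3, p5} and M2 accepts in {q0, q2, q3, q4, q5}. In every reachable pair the two components are either both accepting — (p0, q0), (p5, q4), (p3, q2), (p1, q3), (p2, q5) — or both non-accepting, so no string is accepted by exactly one of the machines: L(M1) \ L(M2) and L(M2) \ L(M1) are both empty.
Hence every string is accepted by M1 iff it is accepted by M2, and the two languages coincide.

Yes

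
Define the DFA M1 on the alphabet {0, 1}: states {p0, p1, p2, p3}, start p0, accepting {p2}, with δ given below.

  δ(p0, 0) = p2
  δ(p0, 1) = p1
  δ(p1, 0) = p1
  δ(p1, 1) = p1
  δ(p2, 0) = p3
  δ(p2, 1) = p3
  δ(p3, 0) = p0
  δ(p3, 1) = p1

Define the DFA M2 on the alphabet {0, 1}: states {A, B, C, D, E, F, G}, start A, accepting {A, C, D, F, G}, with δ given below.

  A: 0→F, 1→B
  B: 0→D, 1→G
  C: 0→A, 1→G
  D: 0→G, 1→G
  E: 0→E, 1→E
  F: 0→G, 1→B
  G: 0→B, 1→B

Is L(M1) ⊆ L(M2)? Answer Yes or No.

Exploring the product automaton M1 × M2 from the start pair (p0, A), following both machines on each input symbol, reaches 11 state pairs: (p0, A), (p2, F), (p1, B), (p3, G), (p3, B), (p1, D), (p1, G), (p0, B), (p0, D), (p2, D), (p2, G).
M1 accepts in {p2} and M2 accepts in {A, C, D, F, G}. The reachable pairs whose M1-component is accepting are (p2, F), (p2, D), (p2, G); in each of them the M2-component is accepting too, so the product for L(M1) \ L(M2) (M1-component accepting, M2-component rejecting) has no reachable accepting pair and the difference is empty.
Hence every string in L(M1) is also in L(M2).

Yes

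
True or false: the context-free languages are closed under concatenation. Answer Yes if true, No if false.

Yes

Take grammars for L₁ and L₂ with disjoint nonterminals and start symbols S₁, S₂; adding a new start symbol with S → S₁S₂ gives a context-free grammar for L₁L₂.
So the context-free languages are closed under concatenation.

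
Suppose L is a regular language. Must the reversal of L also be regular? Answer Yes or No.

Reverse every transition of an NFA for L, make the old start state the unique accepting state, and add a fresh start state with ε-moves to the old accepting states; this NFA accepts Lᴿ.
So the regular languages are closed under reversal.

Yes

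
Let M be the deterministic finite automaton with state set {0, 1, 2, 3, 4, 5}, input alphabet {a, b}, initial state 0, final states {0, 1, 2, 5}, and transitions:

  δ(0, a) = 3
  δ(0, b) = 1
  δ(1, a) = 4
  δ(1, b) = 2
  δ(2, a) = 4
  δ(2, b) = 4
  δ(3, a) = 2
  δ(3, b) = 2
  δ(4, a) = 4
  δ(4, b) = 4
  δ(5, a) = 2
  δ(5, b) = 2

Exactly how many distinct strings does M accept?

5

The useful subgraph on states {0, 1, 2, 3} is acyclic, so L(M) is finite; the longest accepting path visits 3 useful states, giving maximum string length 2.
Counting accepting paths from 0 by length: 1 of length 0, 1 of length 1, 3 of length 2. Total 5.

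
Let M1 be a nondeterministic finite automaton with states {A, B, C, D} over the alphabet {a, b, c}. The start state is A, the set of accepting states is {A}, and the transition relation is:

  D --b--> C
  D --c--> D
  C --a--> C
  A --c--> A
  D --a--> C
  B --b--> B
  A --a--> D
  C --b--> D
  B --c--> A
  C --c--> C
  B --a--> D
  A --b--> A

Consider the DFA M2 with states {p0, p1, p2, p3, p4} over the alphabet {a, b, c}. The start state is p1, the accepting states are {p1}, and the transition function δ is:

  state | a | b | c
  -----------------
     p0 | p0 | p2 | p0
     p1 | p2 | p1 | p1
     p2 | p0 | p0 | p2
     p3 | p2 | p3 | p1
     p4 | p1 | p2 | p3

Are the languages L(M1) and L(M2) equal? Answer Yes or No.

Exploring the product automaton M1 × M2 from the start pair (A, p1), following both machines on each input symbol, reaches 3 state pairs: (A, p1), (D, p2), (C, p0).
M1 accepts in {A} and M2 accepts in {p1}. In every reachable pair the two components are either both accepting — (A, p1) — or both non-accepting, so no string is accepted by exactly one of the machines: L(M1) \ L(M2) and L(M2) \ L(M1) are both empty.
Hence every string is accepted by M1 iff it is accepted by M2, and the two languages coincide.

Yes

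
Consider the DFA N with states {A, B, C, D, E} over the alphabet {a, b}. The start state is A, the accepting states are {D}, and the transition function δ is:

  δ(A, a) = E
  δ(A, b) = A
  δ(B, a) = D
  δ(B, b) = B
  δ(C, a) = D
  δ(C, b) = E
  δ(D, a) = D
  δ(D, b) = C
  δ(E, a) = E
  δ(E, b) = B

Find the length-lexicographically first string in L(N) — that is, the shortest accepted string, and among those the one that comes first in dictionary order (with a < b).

A breadth-first search from A reaches an accepting state first via the path A → E → B → D on input aba.
No string of length < 3 is accepted (BFS exhausts all shorter strings without reaching an accepting state), and aba is the lexicographically least accepting string of length 3.

aba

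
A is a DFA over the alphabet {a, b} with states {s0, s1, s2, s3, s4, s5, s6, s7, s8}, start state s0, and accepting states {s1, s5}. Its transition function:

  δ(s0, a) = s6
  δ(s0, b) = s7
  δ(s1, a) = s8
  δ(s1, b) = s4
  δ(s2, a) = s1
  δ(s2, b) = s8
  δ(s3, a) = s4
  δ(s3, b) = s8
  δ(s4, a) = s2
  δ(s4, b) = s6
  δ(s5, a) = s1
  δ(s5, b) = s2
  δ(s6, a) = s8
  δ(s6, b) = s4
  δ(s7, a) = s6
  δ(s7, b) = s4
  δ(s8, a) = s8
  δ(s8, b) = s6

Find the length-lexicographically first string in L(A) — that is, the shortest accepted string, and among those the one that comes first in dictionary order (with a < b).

abaa

A breadth-first search from s0 reaches an accepting state first via the path s0 → s6 → s4 → s2 → s1 on input abaa.
No string of length < 4 is accepted (BFS exhausts all shorter strings without reaching an accepting state), and abaa is the lexicographically least accepting string of length 4.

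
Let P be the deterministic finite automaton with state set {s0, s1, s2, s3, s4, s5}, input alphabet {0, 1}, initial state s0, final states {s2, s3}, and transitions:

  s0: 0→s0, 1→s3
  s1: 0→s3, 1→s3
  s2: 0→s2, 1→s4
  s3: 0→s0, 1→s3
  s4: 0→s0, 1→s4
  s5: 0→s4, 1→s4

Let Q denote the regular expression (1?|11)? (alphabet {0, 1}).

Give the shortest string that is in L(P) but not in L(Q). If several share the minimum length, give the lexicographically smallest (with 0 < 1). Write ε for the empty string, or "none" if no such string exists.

The string 01 is accepted by P but not by Q.
No shorter string lies in the difference, and 01 is the lexicographically first length-2 string in L(P) \ L(Q).

01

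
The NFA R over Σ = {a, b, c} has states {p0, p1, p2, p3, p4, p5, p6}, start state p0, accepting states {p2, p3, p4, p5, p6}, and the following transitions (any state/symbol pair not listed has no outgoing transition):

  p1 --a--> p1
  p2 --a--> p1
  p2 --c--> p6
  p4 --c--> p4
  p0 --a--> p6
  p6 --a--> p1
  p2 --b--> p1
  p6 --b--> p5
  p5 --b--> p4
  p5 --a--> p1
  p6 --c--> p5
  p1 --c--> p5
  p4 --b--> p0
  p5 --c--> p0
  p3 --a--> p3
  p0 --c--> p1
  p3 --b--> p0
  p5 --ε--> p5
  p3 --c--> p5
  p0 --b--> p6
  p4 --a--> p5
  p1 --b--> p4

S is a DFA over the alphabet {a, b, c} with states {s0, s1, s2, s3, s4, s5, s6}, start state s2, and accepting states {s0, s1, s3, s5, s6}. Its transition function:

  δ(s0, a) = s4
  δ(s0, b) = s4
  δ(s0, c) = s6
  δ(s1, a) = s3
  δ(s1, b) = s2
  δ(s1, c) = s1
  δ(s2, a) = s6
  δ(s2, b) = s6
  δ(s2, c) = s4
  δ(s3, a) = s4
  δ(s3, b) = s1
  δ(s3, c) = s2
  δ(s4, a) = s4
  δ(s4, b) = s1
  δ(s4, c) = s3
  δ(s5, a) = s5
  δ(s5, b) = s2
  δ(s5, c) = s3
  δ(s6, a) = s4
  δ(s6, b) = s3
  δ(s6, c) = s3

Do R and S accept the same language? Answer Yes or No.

Exploring the product automaton R × S from the start pair (p0, s2), following both machines on each input symbol, reaches 5 state pairs: (p0, s2), (p6, s6), (p1, s4), (p5, s3), (p4, s1).
R accepts in {p2, p3, p4, p5, p6} and S accepts in {s0, s1, s3, s5, s6}. In every reachable pair the two components are either both accepting — (p6, s6), (p5, s3), (p4, s1) — or both non-accepting, so no string is accepted by exactly one of the machines: L(R) \ L(S) and L(S) \ L(R) are both empty.
Hence every string is accepted by R iff it is accepted by S, and the two languages coincide.

Yes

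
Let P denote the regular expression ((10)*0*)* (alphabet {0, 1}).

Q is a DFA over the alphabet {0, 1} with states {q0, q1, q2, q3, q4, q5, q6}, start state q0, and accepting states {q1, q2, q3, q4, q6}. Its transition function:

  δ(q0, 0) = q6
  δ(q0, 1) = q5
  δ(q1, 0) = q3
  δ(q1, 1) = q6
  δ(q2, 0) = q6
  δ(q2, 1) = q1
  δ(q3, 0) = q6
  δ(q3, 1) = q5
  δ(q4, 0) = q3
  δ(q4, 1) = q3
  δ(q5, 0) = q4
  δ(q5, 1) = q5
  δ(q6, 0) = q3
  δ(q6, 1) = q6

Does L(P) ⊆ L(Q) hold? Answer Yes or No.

No

The empty string ε is in L(P) but not in L(Q).
So L(P) ⊄ L(Q).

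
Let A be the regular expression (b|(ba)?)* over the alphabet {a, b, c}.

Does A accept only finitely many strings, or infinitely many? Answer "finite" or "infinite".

The expression contains a Kleene star applied to a subexpression that matches at least one nonempty string, so it matches strings of unbounded length.
Hence L(A) is infinite.

infinite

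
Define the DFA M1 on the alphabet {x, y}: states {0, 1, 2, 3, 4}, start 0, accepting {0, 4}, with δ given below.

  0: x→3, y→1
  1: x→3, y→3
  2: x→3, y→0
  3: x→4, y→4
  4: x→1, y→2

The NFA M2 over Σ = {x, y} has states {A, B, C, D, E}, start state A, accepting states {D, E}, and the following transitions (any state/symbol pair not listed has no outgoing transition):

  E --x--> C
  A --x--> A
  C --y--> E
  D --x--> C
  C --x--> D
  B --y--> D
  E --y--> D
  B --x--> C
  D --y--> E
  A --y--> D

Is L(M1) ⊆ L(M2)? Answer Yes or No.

The empty string ε is in L(M1) but not in L(M2).
So L(M1) ⊄ L(M2).

No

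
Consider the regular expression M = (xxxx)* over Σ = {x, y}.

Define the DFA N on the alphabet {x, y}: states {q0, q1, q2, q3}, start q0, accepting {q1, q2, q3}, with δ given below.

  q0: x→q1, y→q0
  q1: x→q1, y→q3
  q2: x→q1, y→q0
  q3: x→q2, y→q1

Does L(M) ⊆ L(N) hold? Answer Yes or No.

No

The empty string ε is in L(M) but not in L(N).
So L(M) ⊄ L(N).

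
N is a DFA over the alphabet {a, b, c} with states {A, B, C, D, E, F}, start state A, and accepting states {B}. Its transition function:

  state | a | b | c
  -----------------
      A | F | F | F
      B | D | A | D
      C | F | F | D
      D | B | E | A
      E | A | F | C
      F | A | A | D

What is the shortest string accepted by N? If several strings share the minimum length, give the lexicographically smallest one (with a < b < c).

A breadth-first search from A reaches an accepting state first via the path A → F → D → B on input aca.
No string of length < 3 is accepted (BFS exhausts all shorter strings without reaching an accepting state), and aca is the lexicographically least accepting string of length 3.

aca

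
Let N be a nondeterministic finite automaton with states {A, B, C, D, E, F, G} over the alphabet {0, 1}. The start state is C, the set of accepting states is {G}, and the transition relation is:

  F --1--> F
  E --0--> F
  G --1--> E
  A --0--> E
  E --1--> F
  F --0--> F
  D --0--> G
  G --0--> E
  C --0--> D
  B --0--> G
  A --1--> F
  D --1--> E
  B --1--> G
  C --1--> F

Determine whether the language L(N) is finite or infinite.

finite

The useful states (reachable from C and able to reach an accepting state) are {C, D, G}.
Restricted to these states the transition graph has no cycle, so every accepting path has bounded length and L is finite.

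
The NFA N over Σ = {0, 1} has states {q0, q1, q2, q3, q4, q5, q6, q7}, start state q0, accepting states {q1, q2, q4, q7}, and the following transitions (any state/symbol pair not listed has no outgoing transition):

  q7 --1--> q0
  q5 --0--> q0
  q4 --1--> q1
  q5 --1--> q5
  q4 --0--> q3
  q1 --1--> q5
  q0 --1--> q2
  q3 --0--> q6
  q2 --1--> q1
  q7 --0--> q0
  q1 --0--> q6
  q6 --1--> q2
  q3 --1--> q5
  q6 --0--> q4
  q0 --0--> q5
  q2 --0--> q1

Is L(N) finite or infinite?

State q0 is reachable from the start and can reach an accepting state, and it lies on the cycle q0 → q2 → q1 → q5 → q0.
Traversing that cycle any number of times yields accepted strings of unbounded length, so the language is infinite.

infinite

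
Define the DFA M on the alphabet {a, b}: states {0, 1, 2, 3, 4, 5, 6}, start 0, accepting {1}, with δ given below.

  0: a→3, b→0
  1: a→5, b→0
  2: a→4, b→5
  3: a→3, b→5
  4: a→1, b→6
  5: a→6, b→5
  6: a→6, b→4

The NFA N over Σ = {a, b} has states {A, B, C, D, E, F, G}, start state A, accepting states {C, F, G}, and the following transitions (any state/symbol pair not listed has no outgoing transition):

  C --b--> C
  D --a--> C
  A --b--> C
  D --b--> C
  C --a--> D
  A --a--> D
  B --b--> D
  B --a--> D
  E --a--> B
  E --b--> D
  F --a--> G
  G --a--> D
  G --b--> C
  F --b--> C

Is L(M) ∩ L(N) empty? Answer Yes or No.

Yes

Exploring the product automaton M × N from the start pair (0, A), following both machines on each input symbol, reaches 9 state pairs: (0, A), (3, D), (0, C), (3, C), (5, C), (6, D), (6, C), (4, C), (1, D).
M accepts in {1} and N accepts in {C, F, G}; no reachable pair has both components accepting, so no string drives both machines to acceptance simultaneously and L(M) ∩ L(N) = ∅.
So no string is accepted by both, and the intersection is empty.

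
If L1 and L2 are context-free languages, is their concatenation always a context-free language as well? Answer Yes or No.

Yes

Take grammars for L₁ and L₂ with disjoint nonterminals and start symbols S₁, S₂; adding a new start symbol with S → S₁S₂ gives a context-free grammar for L₁L₂.
So the context-free languages are closed under concatenation.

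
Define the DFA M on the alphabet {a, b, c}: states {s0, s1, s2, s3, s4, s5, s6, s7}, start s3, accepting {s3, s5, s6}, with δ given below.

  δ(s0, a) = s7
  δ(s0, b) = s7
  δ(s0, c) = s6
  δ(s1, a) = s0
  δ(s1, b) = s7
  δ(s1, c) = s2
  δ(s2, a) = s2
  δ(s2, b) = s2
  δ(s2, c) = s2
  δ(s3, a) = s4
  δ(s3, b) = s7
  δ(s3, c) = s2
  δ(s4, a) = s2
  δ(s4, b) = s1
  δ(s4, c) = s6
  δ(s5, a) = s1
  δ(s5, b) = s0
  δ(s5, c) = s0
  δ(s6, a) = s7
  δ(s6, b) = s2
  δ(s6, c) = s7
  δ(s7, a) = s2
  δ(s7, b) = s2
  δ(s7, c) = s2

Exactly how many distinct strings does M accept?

The useful subgraph on states {s0, s1, s3, s4, s6} is acyclic, so L(M) is finite; the longest accepting path visits 5 useful states, giving maximum string length 4.
Counting accepting paths from s3 by length: 1 of length 0, 1 of length 2, 1 of length 4. Total 3.

3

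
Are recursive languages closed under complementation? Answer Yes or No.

Yes

Run the decider for L and flip its answer; since the decider halts on every input, this decides the complement.
So the recursive languages are closed under complement.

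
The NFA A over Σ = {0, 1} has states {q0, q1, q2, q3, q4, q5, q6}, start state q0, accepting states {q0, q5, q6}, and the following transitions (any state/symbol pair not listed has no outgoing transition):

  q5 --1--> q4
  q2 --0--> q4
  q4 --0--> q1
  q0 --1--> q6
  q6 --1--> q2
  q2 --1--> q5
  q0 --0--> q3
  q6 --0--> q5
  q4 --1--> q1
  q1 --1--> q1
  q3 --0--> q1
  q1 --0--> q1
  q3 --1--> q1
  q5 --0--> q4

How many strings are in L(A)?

4

The useful subgraph on states {q0, q2, q5, q6} is acyclic, so L(A) is finite; the longest accepting path visits 4 useful states, giving maximum string length 3.
Counting accepting paths from q0 by length: 1 of length 0, 1 of length 1, 1 of length 2, 1 of length 3. Total 4.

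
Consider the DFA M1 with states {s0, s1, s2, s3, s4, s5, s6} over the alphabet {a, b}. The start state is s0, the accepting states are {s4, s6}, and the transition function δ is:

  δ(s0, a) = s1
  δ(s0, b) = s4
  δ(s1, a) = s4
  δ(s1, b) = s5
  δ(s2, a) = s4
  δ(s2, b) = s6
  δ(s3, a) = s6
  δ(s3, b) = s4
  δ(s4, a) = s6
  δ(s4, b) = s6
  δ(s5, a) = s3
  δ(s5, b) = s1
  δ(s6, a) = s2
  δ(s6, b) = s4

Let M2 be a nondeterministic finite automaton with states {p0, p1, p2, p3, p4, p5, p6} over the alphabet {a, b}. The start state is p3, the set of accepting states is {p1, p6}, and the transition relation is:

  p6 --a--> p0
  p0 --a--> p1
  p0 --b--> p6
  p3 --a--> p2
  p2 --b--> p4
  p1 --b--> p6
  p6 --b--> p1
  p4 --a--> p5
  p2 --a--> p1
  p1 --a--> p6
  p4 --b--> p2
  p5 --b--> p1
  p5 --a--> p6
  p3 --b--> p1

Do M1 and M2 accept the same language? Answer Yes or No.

Yes

Exploring the product automaton M1 × M2 from the start pair (s0, p3), following both machines on each input symbol, reaches 7 state pairs: (s0, p3), (s1, p2), (s4, p1), (s5, p4), (s6, p6), (s3, p5), (s2, p0).
M1 accepts in {s4, s6} and M2 accepts in {p1, p6}. In every reachable pair the two components are either both accepting — (s4, p1), (s6, p6) — or both non-accepting, so no string is accepted by exactly one of the machines: L(M1) \ L(M2) and L(M2) \ L(M1) are both empty.
Hence every string is accepted by M1 iff it is accepted by M2, and the two languages coincide.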